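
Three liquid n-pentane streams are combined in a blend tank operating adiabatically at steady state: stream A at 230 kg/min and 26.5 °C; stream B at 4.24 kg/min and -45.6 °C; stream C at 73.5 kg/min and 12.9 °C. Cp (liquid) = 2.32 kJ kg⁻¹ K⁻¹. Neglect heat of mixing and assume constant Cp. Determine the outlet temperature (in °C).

Energy balance with Q = 0: Σ ṁᵢCp,ᵢ(T_out − Tᵢ) = 0
T_out = Σ ṁᵢCp,ᵢTᵢ / Σ ṁᵢCp,ᵢ
      = 15892 / 713.96 = 22.258 °C

T_out = 22.3 °C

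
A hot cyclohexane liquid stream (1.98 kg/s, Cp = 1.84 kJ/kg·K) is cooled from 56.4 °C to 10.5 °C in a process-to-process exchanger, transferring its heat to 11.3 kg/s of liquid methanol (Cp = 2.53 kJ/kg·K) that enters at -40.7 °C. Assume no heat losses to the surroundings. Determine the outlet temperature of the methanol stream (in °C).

T_c,out = -34.9 °C

Heat released by hot stream: Q = 1.98 × 1.84 × (56.4 − 10.5) = 167.22 kJ/s
Energy balance on cold side (adiabatic exchanger): Q = ṁ_c·Cp_c·(T_c,out − T_c,in)
T_c,out = -40.7 + 167.22/(11.3 × 2.53) = -34.851 °C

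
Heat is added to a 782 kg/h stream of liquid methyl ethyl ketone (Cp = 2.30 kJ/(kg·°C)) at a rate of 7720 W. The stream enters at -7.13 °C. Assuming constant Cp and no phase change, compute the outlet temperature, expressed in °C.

T_out = 8.32 °C

Q = 7720 W = 27792 kJ/h
ΔT = Q/(ṁ·Cp) = 27792/(782×2.30) = 15.452 K
T_out = -7.13 + 15.452 = 8.322 °C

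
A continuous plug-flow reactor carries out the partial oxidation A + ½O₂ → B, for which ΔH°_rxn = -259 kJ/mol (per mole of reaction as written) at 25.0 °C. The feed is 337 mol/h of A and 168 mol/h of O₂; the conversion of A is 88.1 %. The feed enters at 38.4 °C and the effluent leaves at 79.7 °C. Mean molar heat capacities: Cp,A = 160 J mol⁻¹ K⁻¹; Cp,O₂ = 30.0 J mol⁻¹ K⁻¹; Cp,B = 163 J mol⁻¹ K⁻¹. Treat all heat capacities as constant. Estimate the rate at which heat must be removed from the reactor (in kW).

Extent of reaction ξ = 0.881 × 337 = 296.9 mol/h
Reaction term: ξ·ΔH°_rxn = 296.9 × -259 = -76896 kJ/h
Sensible, feed 38.4→25 °C: -790.06 kJ/h
Outlet flows (mol/h): A 40.103, O₂ 19.552, B 296.9
Sensible, products 25→79.7 °C: 3030.2 kJ/h
Q = ΔH = -74656 kJ/h = -20.738 kW
Heat removed = 20.738 kW

Q_out = 20.7 kW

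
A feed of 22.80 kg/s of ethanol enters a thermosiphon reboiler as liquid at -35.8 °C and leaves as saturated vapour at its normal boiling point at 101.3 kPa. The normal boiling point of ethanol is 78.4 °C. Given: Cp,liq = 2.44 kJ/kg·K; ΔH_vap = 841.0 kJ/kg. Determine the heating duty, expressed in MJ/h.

Q = 91900 MJ/h

liquid -35.8→78.4 °C: 278.65 kJ/kg
vaporisation at 78.4 °C: 841 kJ/kg
Δh = 278.65 + 841 = 1119.6 kJ/kg
Q = ṁ·Δh = 22.80 kg/s × 1119.6 kJ/kg = 25528 kJ/s
|Q| = 25528 kW = 91901 MJ/h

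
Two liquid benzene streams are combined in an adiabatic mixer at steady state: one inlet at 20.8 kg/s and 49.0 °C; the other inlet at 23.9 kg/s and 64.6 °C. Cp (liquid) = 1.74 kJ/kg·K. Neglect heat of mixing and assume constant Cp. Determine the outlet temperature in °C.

No heat crosses the boundary, so H_out = H_in.
T_out = Σ ṁᵢCp,ᵢTᵢ / Σ ṁᵢCp,ᵢ
      = 4459.9 / 77.778 = 57.341 °C

T_out = 57.3 °C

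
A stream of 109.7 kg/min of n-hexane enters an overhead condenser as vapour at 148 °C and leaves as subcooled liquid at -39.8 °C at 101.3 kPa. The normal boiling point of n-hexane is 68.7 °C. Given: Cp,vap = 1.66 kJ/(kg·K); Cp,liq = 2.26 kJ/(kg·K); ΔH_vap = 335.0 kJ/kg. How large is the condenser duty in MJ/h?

vapour 148→68.7 °C: -131.64 kJ/kg
condensation at 68.7 °C: -335 kJ/kg
liquid 68.7→-39.8 °C: -245.21 kJ/kg
Δh = -131.64 + -335 + -245.21 = -711.85 kJ/kg
Q = ṁ·Δh = 109.7 kg/min × -711.85 kJ/kg = -78090 kJ/min
|Q| = 1301.5 kW = 4685.4 MJ/h

Q_c = 4690 MJ/h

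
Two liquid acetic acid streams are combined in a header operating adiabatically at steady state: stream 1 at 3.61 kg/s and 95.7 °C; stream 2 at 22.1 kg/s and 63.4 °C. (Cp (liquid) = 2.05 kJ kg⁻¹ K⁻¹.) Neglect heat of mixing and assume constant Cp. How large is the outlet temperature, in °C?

T_out = 67.9 °C

Energy balance with Q = 0: Σ ṁᵢCp,ᵢ(T_out − Tᵢ) = 0
T_out = Σ ṁᵢCp,ᵢTᵢ / Σ ṁᵢCp,ᵢ
      = 3580.6 / 52.706 = 67.935 °C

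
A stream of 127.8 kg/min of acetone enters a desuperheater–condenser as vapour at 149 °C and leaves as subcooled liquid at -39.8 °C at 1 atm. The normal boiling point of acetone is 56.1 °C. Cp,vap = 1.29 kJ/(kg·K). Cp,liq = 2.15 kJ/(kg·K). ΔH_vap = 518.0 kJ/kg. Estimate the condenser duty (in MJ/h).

Q_c = 6470 MJ/h

vapour 149→56.1 °C: -119.84 kJ/kg
condensation at 56.1 °C: -518 kJ/kg
liquid 56.1→-39.8 °C: -206.19 kJ/kg
Δh = -119.84 + -518 + -206.19 = -844.03 kJ/kg
Q = ṁ·Δh = 127.8 kg/min × -844.03 kJ/kg = -107870 kJ/min
|Q| = 1797.8 kW = 6472 MJ/h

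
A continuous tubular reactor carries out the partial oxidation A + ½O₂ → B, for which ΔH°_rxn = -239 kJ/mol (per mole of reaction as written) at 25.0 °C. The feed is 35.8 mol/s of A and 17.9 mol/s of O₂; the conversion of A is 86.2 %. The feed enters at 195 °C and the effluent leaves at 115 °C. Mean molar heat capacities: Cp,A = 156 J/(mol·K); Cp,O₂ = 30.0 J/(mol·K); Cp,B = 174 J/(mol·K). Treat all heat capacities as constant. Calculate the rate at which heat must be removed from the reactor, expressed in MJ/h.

Q_out = 28300 MJ/h

Extent of reaction ξ = 0.862 × 35.8 = 30.86 mol/s
Reaction term: ξ·ΔH°_rxn = 30.86 × -239 = -7375.4 kJ/s
Sensible, feed 195→25 °C: -1040.7 kJ/s
Outlet flows (mol/s): A 4.9404, O₂ 2.4702, B 30.86
Sensible, products 25→115 °C: 559.29 kJ/s
Q = ΔH = -7856.9 kJ/s = -7856.9 kW
Heat removed = 28285 MJ/h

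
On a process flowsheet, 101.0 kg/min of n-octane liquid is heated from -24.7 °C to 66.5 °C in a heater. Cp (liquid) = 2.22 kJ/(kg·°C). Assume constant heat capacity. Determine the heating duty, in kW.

Q = ṁ·Cp·ΔT = 101.0 × 2.22 × (66.5 − -24.7) = 20449 kJ/min
Converting: 20449 / 60 s = 340.81 kW

Q = 341 kW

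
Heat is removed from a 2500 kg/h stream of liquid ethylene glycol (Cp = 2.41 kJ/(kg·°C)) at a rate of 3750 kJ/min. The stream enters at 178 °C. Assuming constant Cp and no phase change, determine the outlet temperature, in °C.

T_out = 141 °C

Q = 3750 kJ/min = 225000 kJ/h
ΔT = Q/(ṁ·Cp) = 225000/(2500×2.41) = 37.344 K
T_out = 178 − 37.344 = 140.66 °C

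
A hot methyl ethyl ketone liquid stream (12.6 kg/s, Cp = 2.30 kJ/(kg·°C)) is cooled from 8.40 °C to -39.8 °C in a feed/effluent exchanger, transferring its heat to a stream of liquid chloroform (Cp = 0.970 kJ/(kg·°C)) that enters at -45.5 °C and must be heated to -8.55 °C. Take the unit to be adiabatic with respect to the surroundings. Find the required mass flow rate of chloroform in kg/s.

ṁ_c = 39.0 kg/s

Heat released by hot stream: Q = 12.6 × 2.30 × (8.40 − -39.8) = 1396.8 kJ/s
Energy balance on cold side (adiabatic exchanger): Q = ṁ_c·Cp_c·(T_c,out − T_c,in)
ṁ_c = 1396.8 / [0.970 × (-8.55 − -45.5)] = 38.973 kg/s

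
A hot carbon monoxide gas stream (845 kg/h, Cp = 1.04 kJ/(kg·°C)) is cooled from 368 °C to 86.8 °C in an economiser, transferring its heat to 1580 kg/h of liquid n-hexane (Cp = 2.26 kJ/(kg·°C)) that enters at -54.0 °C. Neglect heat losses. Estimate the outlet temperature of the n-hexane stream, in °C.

T_c,out = 15.2 °C

Heat released by hot stream: Q = 845 × 1.04 × (368 − 86.8) = 247120 kJ/h
Energy balance on cold side (adiabatic exchanger): Q = ṁ_c·Cp_c·(T_c,out − T_c,in)
T_c,out = -54.0 + 247120/(1580 × 2.26) = 15.205 °C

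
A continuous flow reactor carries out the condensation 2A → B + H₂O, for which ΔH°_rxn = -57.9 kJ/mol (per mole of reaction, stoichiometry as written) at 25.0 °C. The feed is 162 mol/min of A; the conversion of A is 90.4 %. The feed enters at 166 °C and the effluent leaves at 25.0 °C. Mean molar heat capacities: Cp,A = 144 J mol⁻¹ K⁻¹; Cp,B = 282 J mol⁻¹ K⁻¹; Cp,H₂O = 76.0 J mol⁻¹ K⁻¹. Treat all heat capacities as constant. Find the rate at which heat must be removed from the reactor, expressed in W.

Extent of reaction ξ = 0.904 × 162 / 2 = 73.224 mol/min
Reaction term: ξ·ΔH°_rxn = 73.224 × -57.9 = -4239.7 kJ/min
Sensible, feed 166→25 °C: -3289.2 kJ/min
Outlet flows (mol/min): A 15.552, B 73.224, H₂O 73.224
Sensible, products 25→25.0 °C: 0 kJ/min
Q = ΔH = -7528.9 kJ/min = -125.48 kW
Heat removed = 125480 W

Q_out = 125000 W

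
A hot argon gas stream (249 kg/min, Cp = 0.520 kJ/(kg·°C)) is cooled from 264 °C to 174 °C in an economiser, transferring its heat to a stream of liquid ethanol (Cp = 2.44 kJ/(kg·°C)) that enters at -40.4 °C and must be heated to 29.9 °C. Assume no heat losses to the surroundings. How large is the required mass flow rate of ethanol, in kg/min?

Heat released by hot stream: Q = 249 × 0.520 × (264 − 174) = 11653 kJ/min
Energy balance on cold side (adiabatic exchanger): Q = ṁ_c·Cp_c·(T_c,out − T_c,in)
ṁ_c = 11653 / [2.44 × (29.9 − -40.4)] = 67.936 kg/min

ṁ_c = 67.9 kg/min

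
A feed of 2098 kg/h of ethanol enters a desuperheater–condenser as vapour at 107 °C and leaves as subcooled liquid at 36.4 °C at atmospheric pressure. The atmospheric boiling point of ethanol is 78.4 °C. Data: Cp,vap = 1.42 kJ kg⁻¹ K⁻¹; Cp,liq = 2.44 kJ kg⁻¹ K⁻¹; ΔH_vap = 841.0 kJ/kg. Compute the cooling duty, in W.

Q_c = 574000 W

vapour 107→78.4 °C: -40.612 kJ/kg
condensation at 78.4 °C: -841 kJ/kg
liquid 78.4→36.4 °C: -102.48 kJ/kg
Δh = -40.612 + -841 + -102.48 = -984.09 kJ/kg
Q = ṁ·Δh = 2098 kg/h × -984.09 kJ/kg = -2.0646e+06 kJ/h
|Q| = 573.51 kW = 573510 W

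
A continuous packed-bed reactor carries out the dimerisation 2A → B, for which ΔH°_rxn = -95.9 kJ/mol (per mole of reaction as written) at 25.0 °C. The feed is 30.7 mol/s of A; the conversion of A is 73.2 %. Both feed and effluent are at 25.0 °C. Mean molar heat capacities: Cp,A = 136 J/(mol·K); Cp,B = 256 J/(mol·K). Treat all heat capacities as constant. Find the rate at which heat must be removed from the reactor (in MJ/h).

Q_out = 3880 MJ/h

Extent of reaction ξ = 0.732 × 30.7 / 2 = 11.236 mol/s
Reaction term: ξ·ΔH°_rxn = 11.236 × -95.9 = -1077.6 kJ/s
Q = ΔH = -1077.6 kJ/s = -1077.6 kW
Heat removed = 3879.2 MJ/h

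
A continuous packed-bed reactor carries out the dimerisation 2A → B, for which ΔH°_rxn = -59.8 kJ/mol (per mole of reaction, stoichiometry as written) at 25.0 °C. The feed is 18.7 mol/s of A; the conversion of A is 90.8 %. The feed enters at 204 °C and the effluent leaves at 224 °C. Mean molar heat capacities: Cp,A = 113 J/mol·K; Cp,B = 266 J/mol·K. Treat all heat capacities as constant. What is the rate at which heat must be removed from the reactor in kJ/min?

Q_out = 23900 kJ/min

Extent of reaction ξ = 0.908 × 18.7 / 2 = 8.4898 mol/s
Reaction term: ξ·ΔH°_rxn = 8.4898 × -59.8 = -507.69 kJ/s
Sensible, feed 204→25 °C: -378.24 kJ/s
Outlet flows (mol/s): A 1.7204, B 8.4898
Sensible, products 25→224 °C: 488.09 kJ/s
Q = ΔH = -397.85 kJ/s = -397.85 kW
Heat removed = 23871 kJ/min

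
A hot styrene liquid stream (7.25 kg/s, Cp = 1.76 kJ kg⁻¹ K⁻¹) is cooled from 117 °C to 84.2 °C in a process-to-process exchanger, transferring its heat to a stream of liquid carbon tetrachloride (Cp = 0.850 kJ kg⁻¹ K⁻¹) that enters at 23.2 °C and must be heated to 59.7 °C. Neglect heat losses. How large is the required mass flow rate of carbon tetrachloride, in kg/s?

ṁ_c = 13.5 kg/s

Heat released by hot stream: Q = 7.25 × 1.76 × (117 − 84.2) = 418.53 kJ/s
Energy balance on cold side (adiabatic exchanger): Q = ṁ_c·Cp_c·(T_c,out − T_c,in)
ṁ_c = 418.53 / [0.850 × (59.7 − 23.2)] = 13.49 kg/s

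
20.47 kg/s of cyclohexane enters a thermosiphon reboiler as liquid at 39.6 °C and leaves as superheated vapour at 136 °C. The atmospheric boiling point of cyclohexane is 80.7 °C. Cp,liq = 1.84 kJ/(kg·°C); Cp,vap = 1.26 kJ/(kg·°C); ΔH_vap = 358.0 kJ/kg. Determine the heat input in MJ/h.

Q = 37100 MJ/h

liquid 39.6→80.7 °C: 75.624 kJ/kg
vaporisation at 80.7 °C: 358 kJ/kg
vapour 80.7→136 °C: 69.678 kJ/kg
Δh = 75.624 + 358 + 69.678 = 503.3 kJ/kg
Q = ṁ·Δh = 20.47 kg/s × 503.3 kJ/kg = 10303 kJ/s
|Q| = 10303 kW = 37089 MJ/h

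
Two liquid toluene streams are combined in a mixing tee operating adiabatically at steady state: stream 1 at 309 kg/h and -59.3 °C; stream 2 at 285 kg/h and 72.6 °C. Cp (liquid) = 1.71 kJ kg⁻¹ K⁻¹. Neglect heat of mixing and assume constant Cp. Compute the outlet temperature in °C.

T_out = 3.99 °C

Energy balance with Q = 0: Σ ṁᵢCp,ᵢ(T_out − Tᵢ) = 0
Σ ṁᵢCp,ᵢTᵢ = 309×1.71×-59.3 + 285×1.71×72.6 = 4048.1
Σ ṁᵢCp,ᵢ = 309×1.71 + 285×1.71 = 1015.7
T_out = 4048.1 / 1015.7 = 3.9854 °C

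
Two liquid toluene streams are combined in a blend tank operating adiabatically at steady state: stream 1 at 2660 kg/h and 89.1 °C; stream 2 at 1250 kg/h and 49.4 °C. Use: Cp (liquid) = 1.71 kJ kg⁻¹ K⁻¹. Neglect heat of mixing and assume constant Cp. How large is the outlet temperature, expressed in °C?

T_out = 76.4 °C

No heat crosses the boundary, so H_out = H_in.
Σ ṁᵢCp,ᵢTᵢ = 2660×1.71×89.1 + 1250×1.71×49.4 = 510870
Σ ṁᵢCp,ᵢ = 2660×1.71 + 1250×1.71 = 6686.1
T_out = 510870 / 6686.1 = 76.408 °C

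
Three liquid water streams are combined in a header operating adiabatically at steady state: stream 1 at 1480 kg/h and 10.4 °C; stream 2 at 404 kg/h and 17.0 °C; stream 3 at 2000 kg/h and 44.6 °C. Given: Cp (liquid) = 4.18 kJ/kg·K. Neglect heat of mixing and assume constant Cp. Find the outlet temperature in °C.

T_out = 28.7 °C

No heat crosses the boundary, so H_out = H_in.
T_out = Σ ṁᵢCp,ᵢTᵢ / Σ ṁᵢCp,ᵢ
      = 465900 / 16235 = 28.697 °C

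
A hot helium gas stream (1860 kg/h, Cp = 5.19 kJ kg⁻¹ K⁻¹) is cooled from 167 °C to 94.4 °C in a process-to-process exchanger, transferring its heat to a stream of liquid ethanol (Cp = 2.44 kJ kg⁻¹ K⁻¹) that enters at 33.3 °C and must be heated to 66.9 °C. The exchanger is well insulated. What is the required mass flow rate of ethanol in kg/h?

ṁ_c = 8550 kg/h

Heat released by hot stream: Q = 1860 × 5.19 × (167 − 94.4) = 700840 kJ/h
Energy balance on cold side (adiabatic exchanger): Q = ṁ_c·Cp_c·(T_c,out − T_c,in)
ṁ_c = 700840 / [2.44 × (66.9 − 33.3)] = 8548.5 kg/h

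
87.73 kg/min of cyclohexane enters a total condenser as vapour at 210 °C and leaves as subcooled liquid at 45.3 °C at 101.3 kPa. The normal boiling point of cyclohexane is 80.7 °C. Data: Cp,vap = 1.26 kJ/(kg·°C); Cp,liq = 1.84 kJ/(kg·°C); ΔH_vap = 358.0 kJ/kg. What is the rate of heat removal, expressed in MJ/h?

vapour 210→80.7 °C: -162.92 kJ/kg
condensation at 80.7 °C: -358 kJ/kg
liquid 80.7→45.3 °C: -65.136 kJ/kg
Δh = -162.92 + -358 + -65.136 = -586.05 kJ/kg
Q = ṁ·Δh = 87.73 kg/min × -586.05 kJ/kg = -51415 kJ/min
|Q| = 856.91 kW = 3084.9 MJ/h

Q_c = 3080 MJ/h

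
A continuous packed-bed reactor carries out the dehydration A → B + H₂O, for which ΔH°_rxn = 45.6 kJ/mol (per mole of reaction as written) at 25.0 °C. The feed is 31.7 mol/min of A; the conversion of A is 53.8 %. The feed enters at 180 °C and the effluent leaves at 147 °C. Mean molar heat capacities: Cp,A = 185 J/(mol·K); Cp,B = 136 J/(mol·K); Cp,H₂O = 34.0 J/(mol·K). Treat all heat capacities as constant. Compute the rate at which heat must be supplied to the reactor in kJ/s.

Q_in = 9.22 kJ/s

Extent of reaction ξ = 0.538 × 31.7 = 17.055 mol/min
Reaction term: ξ·ΔH°_rxn = 17.055 × 45.6 = 777.69 kJ/min
Sensible, feed 180→25 °C: -909 kJ/min
Outlet flows (mol/min): A 14.645, B 17.055, H₂O 17.055
Sensible, products 25→147 °C: 684.26 kJ/min
Q = ΔH = 552.95 kJ/min = 9.2159 kW
Heat supplied = 9.2159 kJ/s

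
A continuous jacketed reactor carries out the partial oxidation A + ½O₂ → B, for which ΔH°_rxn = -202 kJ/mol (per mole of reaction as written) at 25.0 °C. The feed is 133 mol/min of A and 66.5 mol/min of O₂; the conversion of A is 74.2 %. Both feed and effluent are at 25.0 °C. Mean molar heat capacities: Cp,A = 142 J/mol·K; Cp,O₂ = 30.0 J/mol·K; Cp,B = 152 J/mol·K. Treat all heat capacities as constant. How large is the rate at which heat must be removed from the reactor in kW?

Extent of reaction ξ = 0.742 × 133 = 98.686 mol/min
Reaction term: ξ·ΔH°_rxn = 98.686 × -202 = -19935 kJ/min
Q = ΔH = -19935 kJ/min = -332.24 kW
Heat removed = 332.24 kW

Q_out = 332 kW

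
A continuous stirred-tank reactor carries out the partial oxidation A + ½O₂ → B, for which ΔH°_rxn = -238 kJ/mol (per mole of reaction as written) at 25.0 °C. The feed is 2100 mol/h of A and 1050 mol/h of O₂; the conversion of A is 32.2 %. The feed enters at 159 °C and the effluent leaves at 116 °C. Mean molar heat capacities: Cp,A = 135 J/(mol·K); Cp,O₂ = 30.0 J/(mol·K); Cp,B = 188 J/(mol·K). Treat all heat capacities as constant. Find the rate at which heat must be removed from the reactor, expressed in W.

Q_out = 47800 W

Extent of reaction ξ = 0.322 × 2100 = 676.2 mol/h
Reaction term: ξ·ΔH°_rxn = 676.2 × -238 = -160940 kJ/h
Sensible, feed 159→25 °C: -42210 kJ/h
Outlet flows (mol/h): A 1423.8, O₂ 711.9, B 676.2
Sensible, products 25→116 °C: 31003 kJ/h
Q = ΔH = -172140 kJ/h = -47.817 kW
Heat removed = 47817 W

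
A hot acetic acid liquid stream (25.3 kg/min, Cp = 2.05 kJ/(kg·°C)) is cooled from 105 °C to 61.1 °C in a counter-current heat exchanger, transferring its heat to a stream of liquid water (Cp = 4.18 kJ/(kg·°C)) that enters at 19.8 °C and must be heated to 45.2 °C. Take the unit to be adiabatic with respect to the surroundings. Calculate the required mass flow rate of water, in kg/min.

ṁ_c = 21.4 kg/min

Heat released by hot stream: Q = 25.3 × 2.05 × (105 − 61.1) = 2276.9 kJ/min
Energy balance on cold side (adiabatic exchanger): Q = ṁ_c·Cp_c·(T_c,out − T_c,in)
ṁ_c = 2276.9 / [4.18 × (45.2 − 19.8)] = 21.445 kg/min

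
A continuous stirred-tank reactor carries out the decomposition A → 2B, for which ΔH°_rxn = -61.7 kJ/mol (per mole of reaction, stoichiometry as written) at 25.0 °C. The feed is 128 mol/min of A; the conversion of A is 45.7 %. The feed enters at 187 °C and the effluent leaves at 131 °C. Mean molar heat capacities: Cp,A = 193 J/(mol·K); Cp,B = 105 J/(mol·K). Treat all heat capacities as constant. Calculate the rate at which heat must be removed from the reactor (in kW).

Extent of reaction ξ = 0.457 × 128 = 58.496 mol/min
Reaction term: ξ·ΔH°_rxn = 58.496 × -61.7 = -3609.2 kJ/min
Sensible, feed 187→25 °C: -4002 kJ/min
Outlet flows (mol/min): A 69.504, B 116.99
Sensible, products 25→131 °C: 2724 kJ/min
Q = ΔH = -4887.2 kJ/min = -81.454 kW
Heat removed = 81.454 kW

Q_out = 81.5 kW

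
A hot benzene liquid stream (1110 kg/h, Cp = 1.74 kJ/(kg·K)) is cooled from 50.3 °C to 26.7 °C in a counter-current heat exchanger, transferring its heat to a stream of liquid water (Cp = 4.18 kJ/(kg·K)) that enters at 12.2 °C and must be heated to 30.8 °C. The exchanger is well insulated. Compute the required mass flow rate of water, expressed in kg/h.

Heat released by hot stream: Q = 1110 × 1.74 × (50.3 − 26.7) = 45581 kJ/h
Energy balance on cold side (adiabatic exchanger): Q = ṁ_c·Cp_c·(T_c,out − T_c,in)
ṁ_c = 45581 / [4.18 × (30.8 − 12.2)] = 586.27 kg/h

ṁ_c = 586 kg/h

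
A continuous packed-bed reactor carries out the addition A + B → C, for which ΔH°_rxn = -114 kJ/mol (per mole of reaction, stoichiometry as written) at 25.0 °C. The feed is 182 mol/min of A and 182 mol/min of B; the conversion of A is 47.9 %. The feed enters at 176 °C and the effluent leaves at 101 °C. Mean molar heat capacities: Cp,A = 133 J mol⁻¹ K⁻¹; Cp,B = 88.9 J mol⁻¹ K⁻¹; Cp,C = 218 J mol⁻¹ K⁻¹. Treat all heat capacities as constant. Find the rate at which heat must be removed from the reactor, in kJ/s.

Extent of reaction ξ = 0.479 × 182 = 87.178 mol/min
Reaction term: ξ·ΔH°_rxn = 87.178 × -114 = -9938.3 kJ/min
Sensible, feed 176→25 °C: -6098.3 kJ/min
Outlet flows (mol/min): A 94.822, B 94.822, C 87.178
Sensible, products 25→101 °C: 3043.5 kJ/min
Q = ΔH = -12993 kJ/min = -216.55 kW
Heat removed = 216.55 kJ/s

Q_out = 217 kJ/s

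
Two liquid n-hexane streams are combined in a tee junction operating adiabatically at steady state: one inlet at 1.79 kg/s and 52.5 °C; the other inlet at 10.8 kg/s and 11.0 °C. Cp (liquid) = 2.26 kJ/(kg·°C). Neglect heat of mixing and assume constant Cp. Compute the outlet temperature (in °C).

Adiabatic, steady state ⇒ Σ ṁᵢCp,ᵢ(T_out − Tᵢ) = 0
Σ ṁᵢCp,ᵢTᵢ = 1.79×2.26×52.5 + 10.8×2.26×11.0 = 480.87
Σ ṁᵢCp,ᵢ = 1.79×2.26 + 10.8×2.26 = 28.453
T_out = 480.87 / 28.453 = 16.9 °C

T_out = 16.9 °C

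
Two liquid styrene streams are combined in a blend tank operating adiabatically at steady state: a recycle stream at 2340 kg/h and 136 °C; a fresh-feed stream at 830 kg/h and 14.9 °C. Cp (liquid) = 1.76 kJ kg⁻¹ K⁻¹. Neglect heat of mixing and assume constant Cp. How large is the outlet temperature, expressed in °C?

T_out = 104 °C

No heat crosses the boundary, so H_out = H_in.
Σ ṁᵢCp,ᵢTᵢ = 2340×1.76×136 + 830×1.76×14.9 = 581870
Σ ṁᵢCp,ᵢ = 2340×1.76 + 830×1.76 = 5579.2
T_out = 581870 / 5579.2 = 104.29 °C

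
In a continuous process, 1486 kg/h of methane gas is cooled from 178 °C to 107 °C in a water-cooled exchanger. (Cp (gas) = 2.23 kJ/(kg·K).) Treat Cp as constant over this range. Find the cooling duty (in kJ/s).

Q = ṁ·Cp·ΔT = 1486 × 2.23 × (107 − 178) = -235280 kJ/h
Converting: 235280 / 3600 s = 65.355 kW

Q_c = 65.4 kJ/s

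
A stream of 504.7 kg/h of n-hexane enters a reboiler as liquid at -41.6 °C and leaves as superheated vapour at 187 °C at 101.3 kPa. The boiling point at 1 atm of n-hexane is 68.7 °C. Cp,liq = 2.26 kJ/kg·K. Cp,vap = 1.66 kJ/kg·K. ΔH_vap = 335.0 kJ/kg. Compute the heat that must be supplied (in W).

liquid -41.6→68.7 °C: 249.28 kJ/kg
vaporisation at 68.7 °C: 335 kJ/kg
vapour 68.7→187 °C: 196.38 kJ/kg
Δh = 249.28 + 335 + 196.38 = 780.66 kJ/kg
Q = ṁ·Δh = 504.7 kg/h × 780.66 kJ/kg = 394000 kJ/h
|Q| = 109.44 kW = 109440 W

Q = 109000 W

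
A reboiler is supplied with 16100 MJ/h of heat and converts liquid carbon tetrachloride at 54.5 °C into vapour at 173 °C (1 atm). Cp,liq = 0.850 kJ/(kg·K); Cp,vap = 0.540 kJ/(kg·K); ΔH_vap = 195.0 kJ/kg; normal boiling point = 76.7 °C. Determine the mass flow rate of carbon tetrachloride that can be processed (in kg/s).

ṁ = 16.8 kg/s

Δh = 0.850×(76.7−54.5) + 195.0 + 0.540×(173−76.7) = 265.87 kJ/kg
Q = 16100 MJ/h = 4472.2 kJ/s = 4472.2 kJ/s
ṁ = Q/Δh = 4472.2 / 265.87 = 16.821 kg/s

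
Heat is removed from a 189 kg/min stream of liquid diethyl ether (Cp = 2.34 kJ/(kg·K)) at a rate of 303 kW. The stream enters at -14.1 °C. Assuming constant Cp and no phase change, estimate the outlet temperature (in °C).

Q = 303 kW = 18180 kJ/min
ΔT = Q/(ṁ·Cp) = 18180/(189×2.34) = 41.107 K
T_out = -14.1 − 41.107 = -55.207 °C

T_out = -55.2 °C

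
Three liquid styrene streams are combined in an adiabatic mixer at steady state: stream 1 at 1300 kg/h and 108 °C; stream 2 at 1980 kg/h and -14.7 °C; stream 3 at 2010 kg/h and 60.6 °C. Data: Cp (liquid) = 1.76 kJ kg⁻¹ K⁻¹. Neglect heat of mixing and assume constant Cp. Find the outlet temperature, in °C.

Energy balance with Q = 0: Σ ṁᵢCp,ᵢ(T_out − Tᵢ) = 0
T_out = Σ ṁᵢCp,ᵢTᵢ / Σ ṁᵢCp,ᵢ
      = 410260 / 9310.4 = 44.064 °C

T_out = 44.1 °C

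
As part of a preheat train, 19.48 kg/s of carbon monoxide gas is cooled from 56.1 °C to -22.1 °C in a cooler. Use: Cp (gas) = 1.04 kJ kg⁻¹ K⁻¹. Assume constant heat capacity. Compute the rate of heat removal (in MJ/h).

Q = ṁ·Cp·ΔT = 19.48 × 1.04 × (-22.1 − 56.1) = -1584.3 kJ/s
Cooling duty = 5703.4 MJ/h

Q_c = 5700 MJ/h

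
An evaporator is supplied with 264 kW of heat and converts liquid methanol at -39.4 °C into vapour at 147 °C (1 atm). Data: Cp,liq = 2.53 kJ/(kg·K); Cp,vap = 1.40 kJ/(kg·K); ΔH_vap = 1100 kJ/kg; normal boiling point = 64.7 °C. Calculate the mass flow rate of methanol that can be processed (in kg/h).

ṁ = 643 kg/h

Δh = 2.53×(64.7−-39.4) + 1100 + 1.40×(147−64.7) = 1478.6 kJ/kg
Q = 264 kW = 264 kJ/s = 950400 kJ/h
ṁ = Q/Δh = 950400 / 1478.6 = 642.77 kg/h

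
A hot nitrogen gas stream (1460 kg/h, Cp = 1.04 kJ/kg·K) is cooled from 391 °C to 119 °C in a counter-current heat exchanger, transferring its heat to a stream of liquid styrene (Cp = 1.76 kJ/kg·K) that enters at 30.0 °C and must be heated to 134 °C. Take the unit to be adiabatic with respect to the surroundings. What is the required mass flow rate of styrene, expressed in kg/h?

Heat released by hot stream: Q = 1460 × 1.04 × (391 − 119) = 413000 kJ/h
Energy balance on cold side (adiabatic exchanger): Q = ṁ_c·Cp_c·(T_c,out − T_c,in)
ṁ_c = 413000 / [1.76 × (134 − 30.0)] = 2256.4 kg/h

ṁ_c = 2260 kg/h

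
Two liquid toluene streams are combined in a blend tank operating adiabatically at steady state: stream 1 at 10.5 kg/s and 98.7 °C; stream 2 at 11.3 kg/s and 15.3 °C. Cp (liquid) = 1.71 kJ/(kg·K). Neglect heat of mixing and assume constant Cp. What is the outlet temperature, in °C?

T_out = 55.5 °C

No heat crosses the boundary, so H_out = H_in.
T_out = Σ ṁᵢCp,ᵢTᵢ / Σ ṁᵢCp,ᵢ
      = 2067.8 / 37.278 = 55.47 °C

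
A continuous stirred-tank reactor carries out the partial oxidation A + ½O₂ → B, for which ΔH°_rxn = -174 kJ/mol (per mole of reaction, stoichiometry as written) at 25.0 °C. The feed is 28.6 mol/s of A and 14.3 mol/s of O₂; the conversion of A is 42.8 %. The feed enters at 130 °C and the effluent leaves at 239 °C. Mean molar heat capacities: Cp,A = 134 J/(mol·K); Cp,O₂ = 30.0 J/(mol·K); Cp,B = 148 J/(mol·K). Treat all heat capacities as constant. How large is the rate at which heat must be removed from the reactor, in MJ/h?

Extent of reaction ξ = 0.428 × 28.6 = 12.241 mol/s
Reaction term: ξ·ΔH°_rxn = 12.241 × -174 = -2129.9 kJ/s
Sensible, feed 130→25 °C: -447.45 kJ/s
Outlet flows (mol/s): A 16.359, O₂ 8.1796, B 12.241
Sensible, products 25→239 °C: 909.32 kJ/s
Q = ΔH = -1668 kJ/s = -1668 kW
Heat removed = 6004.9 MJ/h

Q_out = 6000 MJ/h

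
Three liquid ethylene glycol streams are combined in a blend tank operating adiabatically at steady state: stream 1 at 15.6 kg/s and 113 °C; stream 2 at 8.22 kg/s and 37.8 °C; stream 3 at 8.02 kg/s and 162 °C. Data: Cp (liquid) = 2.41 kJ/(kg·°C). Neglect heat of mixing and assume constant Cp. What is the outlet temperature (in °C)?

Adiabatic, steady state ⇒ Σ ṁᵢCp,ᵢ(T_out − Tᵢ) = 0
Σ ṁᵢCp,ᵢTᵢ = 15.6×2.41×113 + 8.22×2.41×37.8 + 8.02×2.41×162 = 8128.3
Σ ṁᵢCp,ᵢ = 15.6×2.41 + 8.22×2.41 + 8.02×2.41 = 76.734
T_out = 8128.3 / 76.734 = 105.93 °C

T_out = 106 °C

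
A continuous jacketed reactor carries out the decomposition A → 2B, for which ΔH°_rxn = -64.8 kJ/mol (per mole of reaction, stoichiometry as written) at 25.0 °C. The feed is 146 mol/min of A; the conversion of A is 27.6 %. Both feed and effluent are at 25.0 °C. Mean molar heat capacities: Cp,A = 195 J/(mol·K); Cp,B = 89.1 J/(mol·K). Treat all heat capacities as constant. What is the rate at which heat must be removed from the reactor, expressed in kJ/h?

Q_out = 157000 kJ/h

Extent of reaction ξ = 0.276 × 146 = 40.296 mol/min
Reaction term: ξ·ΔH°_rxn = 40.296 × -64.8 = -2611.2 kJ/min
Q = ΔH = -2611.2 kJ/min = -43.52 kW
Heat removed = 156670 kJ/h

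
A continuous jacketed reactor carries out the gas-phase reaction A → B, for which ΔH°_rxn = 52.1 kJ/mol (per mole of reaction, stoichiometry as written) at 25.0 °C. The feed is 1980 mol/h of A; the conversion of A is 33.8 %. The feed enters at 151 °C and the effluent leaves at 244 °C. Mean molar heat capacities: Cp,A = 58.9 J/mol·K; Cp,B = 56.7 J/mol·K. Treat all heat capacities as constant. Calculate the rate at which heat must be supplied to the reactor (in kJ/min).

Extent of reaction ξ = 0.338 × 1980 = 669.24 mol/h
Reaction term: ξ·ΔH°_rxn = 669.24 × 52.1 = 34867 kJ/h
Sensible, feed 151→25 °C: -14694 kJ/h
Outlet flows (mol/h): A 1310.8, B 669.24
Sensible, products 25→244 °C: 25218 kJ/h
Q = ΔH = 45391 kJ/h = 12.609 kW
Heat supplied = 756.51 kJ/min

Q_in = 757 kJ/min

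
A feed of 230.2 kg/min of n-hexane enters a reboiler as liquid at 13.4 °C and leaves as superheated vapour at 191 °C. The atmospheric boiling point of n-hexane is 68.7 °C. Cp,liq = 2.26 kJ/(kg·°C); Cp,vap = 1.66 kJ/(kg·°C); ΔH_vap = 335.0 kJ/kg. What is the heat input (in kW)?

liquid 13.4→68.7 °C: 124.98 kJ/kg
vaporisation at 68.7 °C: 335 kJ/kg
vapour 68.7→191 °C: 203.02 kJ/kg
Δh = 124.98 + 335 + 203.02 = 663 kJ/kg
Q = ṁ·Δh = 230.2 kg/min × 663 kJ/kg = 152620 kJ/min
|Q| = 2543.7 kW

Q = 2540 kW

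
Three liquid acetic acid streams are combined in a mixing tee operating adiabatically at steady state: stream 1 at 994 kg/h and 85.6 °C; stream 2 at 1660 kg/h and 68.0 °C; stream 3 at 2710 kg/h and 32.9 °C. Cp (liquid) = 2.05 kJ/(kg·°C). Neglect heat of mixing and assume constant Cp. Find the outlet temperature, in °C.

T_out = 53.5 °C

No heat crosses the boundary, so H_out = H_in.
T_out = Σ ṁᵢCp,ᵢTᵢ / Σ ṁᵢCp,ᵢ
      = 588610 / 10996 = 53.528 °C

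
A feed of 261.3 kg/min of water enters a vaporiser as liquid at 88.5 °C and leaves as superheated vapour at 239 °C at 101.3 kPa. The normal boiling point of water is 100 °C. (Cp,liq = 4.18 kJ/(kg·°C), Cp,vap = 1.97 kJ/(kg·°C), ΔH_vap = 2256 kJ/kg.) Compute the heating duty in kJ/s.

liquid 88.5→100 °C: 48.07 kJ/kg
vaporisation at 100 °C: 2256 kJ/kg
vapour 100→239 °C: 273.83 kJ/kg
Δh = 48.07 + 2256 + 273.83 = 2577.9 kJ/kg
Q = ṁ·Δh = 261.3 kg/min × 2577.9 kJ/kg = 673610 kJ/min
|Q| = 11227 kW

Q = 11200 kJ/s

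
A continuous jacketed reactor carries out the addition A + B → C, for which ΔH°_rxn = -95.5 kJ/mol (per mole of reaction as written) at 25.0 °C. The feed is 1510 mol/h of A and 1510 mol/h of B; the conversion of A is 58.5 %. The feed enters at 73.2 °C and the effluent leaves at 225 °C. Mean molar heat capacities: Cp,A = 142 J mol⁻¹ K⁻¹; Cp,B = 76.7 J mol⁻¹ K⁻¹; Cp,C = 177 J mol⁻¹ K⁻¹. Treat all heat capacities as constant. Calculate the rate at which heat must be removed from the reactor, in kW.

Q_out = 11.6 kW

Extent of reaction ξ = 0.585 × 1510 = 883.35 mol/h
Reaction term: ξ·ΔH°_rxn = 883.35 × -95.5 = -84360 kJ/h
Sensible, feed 73.2→25 °C: -15917 kJ/h
Outlet flows (mol/h): A 626.65, B 626.65, C 883.35
Sensible, products 25→225 °C: 58680 kJ/h
Q = ΔH = -41597 kJ/h = -11.555 kW
Heat removed = 11.555 kW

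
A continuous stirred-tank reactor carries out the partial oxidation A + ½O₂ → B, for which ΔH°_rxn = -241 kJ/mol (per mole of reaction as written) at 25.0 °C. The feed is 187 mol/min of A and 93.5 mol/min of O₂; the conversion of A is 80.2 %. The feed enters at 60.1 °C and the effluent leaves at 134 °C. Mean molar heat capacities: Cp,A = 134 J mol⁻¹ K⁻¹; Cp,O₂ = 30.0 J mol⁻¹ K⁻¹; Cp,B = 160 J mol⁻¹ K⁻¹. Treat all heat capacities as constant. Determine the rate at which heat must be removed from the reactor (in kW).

Extent of reaction ξ = 0.802 × 187 = 149.97 mol/min
Reaction term: ξ·ΔH°_rxn = 149.97 × -241 = -36144 kJ/min
Sensible, feed 60.1→25 °C: -977.99 kJ/min
Outlet flows (mol/min): A 37.026, O₂ 18.513, B 149.97
Sensible, products 25→134 °C: 3216.9 kJ/min
Q = ΔH = -33905 kJ/min = -565.08 kW
Heat removed = 565.08 kW

Q_out = 565 kW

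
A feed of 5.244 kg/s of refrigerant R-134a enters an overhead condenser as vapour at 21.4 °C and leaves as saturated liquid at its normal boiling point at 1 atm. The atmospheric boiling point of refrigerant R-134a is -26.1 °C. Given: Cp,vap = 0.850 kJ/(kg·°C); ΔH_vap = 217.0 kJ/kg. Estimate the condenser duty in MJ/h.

Q_c = 4860 MJ/h

vapour 21.4→-26.1 °C: -40.375 kJ/kg
condensation at -26.1 °C: -217 kJ/kg
Δh = -40.375 + -217 = -257.38 kJ/kg
Q = ṁ·Δh = 5.244 kg/s × -257.38 kJ/kg = -1349.7 kJ/s
|Q| = 1349.7 kW = 4858.8 MJ/h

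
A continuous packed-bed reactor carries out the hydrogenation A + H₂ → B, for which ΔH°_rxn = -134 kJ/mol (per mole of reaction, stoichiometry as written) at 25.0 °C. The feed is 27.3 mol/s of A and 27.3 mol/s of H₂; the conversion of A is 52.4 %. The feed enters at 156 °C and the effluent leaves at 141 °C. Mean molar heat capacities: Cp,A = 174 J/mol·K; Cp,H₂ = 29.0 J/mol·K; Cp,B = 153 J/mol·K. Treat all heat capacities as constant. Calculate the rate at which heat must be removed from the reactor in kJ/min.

Q_out = 125000 kJ/min

Extent of reaction ξ = 0.524 × 27.3 = 14.305 mol/s
Reaction term: ξ·ΔH°_rxn = 14.305 × -134 = -1916.9 kJ/s
Sensible, feed 156→25 °C: -725.99 kJ/s
Outlet flows (mol/s): A 12.995, H₂ 12.995, B 14.305
Sensible, products 25→141 °C: 559.89 kJ/s
Q = ΔH = -2083 kJ/s = -2083 kW
Heat removed = 124980 kJ/min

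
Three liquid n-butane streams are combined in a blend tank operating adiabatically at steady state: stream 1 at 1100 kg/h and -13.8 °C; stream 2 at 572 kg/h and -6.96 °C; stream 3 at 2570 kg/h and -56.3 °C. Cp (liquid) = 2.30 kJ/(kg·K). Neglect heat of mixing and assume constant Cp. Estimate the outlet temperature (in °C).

T_out = -38.6 °C

No heat crosses the boundary, so H_out = H_in.
Σ ṁᵢCp,ᵢTᵢ = 1100×2.30×-13.8 + 572×2.30×-6.96 + 2570×2.30×-56.3 = -376860
Σ ṁᵢCp,ᵢ = 1100×2.30 + 572×2.30 + 2570×2.30 = 9756.6
T_out = -376860 / 9756.6 = -38.626 °C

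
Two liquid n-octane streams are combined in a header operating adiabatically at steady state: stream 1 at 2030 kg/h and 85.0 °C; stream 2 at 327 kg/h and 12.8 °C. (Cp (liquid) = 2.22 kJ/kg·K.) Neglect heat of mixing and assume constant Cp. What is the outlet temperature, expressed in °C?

T_out = 75.0 °C

Adiabatic, steady state ⇒ Σ ṁᵢCp,ᵢ(T_out − Tᵢ) = 0
T_out = Σ ṁᵢCp,ᵢTᵢ / Σ ṁᵢCp,ᵢ
      = 392350 / 5232.5 = 74.983 °C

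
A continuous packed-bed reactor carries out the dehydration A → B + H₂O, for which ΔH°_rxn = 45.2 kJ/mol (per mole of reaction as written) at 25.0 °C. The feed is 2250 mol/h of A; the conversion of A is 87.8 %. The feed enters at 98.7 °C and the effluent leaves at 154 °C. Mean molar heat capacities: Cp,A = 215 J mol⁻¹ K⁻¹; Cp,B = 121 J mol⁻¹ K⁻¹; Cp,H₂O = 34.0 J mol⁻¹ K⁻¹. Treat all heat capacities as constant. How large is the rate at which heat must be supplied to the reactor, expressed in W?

Extent of reaction ξ = 0.878 × 2250 = 1975.5 mol/h
Reaction term: ξ·ΔH°_rxn = 1975.5 × 45.2 = 89293 kJ/h
Sensible, feed 98.7→25 °C: -35652 kJ/h
Outlet flows (mol/h): A 274.5, B 1975.5, H₂O 1975.5
Sensible, products 25→154 °C: 47113 kJ/h
Q = ΔH = 100750 kJ/h = 27.987 kW
Heat supplied = 27987 W

Q_in = 28000 W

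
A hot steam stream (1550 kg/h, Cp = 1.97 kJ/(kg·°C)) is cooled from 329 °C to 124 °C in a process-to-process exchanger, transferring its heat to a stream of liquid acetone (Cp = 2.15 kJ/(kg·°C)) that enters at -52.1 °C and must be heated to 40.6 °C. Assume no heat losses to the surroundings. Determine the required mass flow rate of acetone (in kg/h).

ṁ_c = 3140 kg/h

Heat released by hot stream: Q = 1550 × 1.97 × (329 − 124) = 625970 kJ/h
Energy balance on cold side (adiabatic exchanger): Q = ṁ_c·Cp_c·(T_c,out − T_c,in)
ṁ_c = 625970 / [2.15 × (40.6 − -52.1)] = 3140.8 kg/h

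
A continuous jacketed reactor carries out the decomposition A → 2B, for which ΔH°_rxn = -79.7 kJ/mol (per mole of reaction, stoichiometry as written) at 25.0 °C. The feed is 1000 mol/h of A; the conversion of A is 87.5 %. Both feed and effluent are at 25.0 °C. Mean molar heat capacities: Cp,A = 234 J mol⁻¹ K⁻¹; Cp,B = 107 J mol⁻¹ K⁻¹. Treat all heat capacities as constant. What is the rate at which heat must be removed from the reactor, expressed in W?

Q_out = 19400 W

Extent of reaction ξ = 0.875 × 1000 = 875 mol/h
Reaction term: ξ·ΔH°_rxn = 875 × -79.7 = -69738 kJ/h
Q = ΔH = -69738 kJ/h = -19.372 kW
Heat removed = 19372 W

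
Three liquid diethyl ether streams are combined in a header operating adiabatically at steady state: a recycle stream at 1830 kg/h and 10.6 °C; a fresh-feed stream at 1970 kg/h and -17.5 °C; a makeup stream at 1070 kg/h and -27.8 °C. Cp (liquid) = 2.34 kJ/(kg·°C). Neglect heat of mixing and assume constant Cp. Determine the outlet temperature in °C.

T_out = -9.20 °C

Adiabatic, steady state ⇒ Σ ṁᵢCp,ᵢ(T_out − Tᵢ) = 0
Σ ṁᵢCp,ᵢTᵢ = 1830×2.34×10.6 + 1970×2.34×-17.5 + 1070×2.34×-27.8 = -104890
Σ ṁᵢCp,ᵢ = 1830×2.34 + 1970×2.34 + 1070×2.34 = 11396
T_out = -104890 / 11396 = -9.2039 °C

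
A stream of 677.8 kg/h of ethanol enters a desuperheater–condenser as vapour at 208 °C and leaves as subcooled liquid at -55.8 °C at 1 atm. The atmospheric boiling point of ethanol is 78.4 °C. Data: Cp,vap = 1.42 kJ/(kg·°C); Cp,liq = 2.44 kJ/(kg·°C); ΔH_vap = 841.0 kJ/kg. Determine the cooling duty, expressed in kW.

vapour 208→78.4 °C: -184.03 kJ/kg
condensation at 78.4 °C: -841 kJ/kg
liquid 78.4→-55.8 °C: -327.45 kJ/kg
Δh = -184.03 + -841 + -327.45 = -1352.5 kJ/kg
Q = ṁ·Δh = 677.8 kg/h × -1352.5 kJ/kg = -916710 kJ/h
|Q| = 254.64 kW

Q_c = 255 kW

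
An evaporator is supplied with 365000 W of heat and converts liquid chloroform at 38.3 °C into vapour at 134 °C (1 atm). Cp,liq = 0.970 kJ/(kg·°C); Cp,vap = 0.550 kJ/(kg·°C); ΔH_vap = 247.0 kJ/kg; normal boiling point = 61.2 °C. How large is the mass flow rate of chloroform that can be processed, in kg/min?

ṁ = 70.8 kg/min

Δh = 0.970×(61.2−38.3) + 247.0 + 0.550×(134−61.2) = 309.25 kJ/kg
Q = 365000 W = 365 kJ/s = 21900 kJ/min
ṁ = Q/Δh = 21900 / 309.25 = 70.816 kg/min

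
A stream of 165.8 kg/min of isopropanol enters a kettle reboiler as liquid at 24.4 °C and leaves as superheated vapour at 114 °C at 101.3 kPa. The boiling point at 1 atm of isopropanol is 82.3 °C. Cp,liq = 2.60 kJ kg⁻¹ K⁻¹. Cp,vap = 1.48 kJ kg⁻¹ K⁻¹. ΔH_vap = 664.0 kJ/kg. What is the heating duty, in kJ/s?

liquid 24.4→82.3 °C: 150.54 kJ/kg
vaporisation at 82.3 °C: 664 kJ/kg
vapour 82.3→114 °C: 46.916 kJ/kg
Δh = 150.54 + 664 + 46.916 = 861.46 kJ/kg
Q = ṁ·Δh = 165.8 kg/min × 861.46 kJ/kg = 142830 kJ/min
|Q| = 2380.5 kW

Q = 2380 kJ/s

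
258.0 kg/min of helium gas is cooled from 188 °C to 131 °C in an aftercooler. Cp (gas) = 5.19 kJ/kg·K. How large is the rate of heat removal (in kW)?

Q_c = 1270 kW

Q = ṁ·Cp·ΔT = 258.0 × 5.19 × (131 − 188) = -76324 kJ/min
Converting: 76324 / 60 s = 1272.1 kW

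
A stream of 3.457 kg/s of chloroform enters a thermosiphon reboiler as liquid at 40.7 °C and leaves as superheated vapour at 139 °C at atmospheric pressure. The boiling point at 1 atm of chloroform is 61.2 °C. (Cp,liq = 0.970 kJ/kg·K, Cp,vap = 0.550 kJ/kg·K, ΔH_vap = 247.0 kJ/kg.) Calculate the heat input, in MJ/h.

Q = 3850 MJ/h

liquid 40.7→61.2 °C: 19.885 kJ/kg
vaporisation at 61.2 °C: 247 kJ/kg
vapour 61.2→139 °C: 42.79 kJ/kg
Δh = 19.885 + 247 + 42.79 = 309.68 kJ/kg
Q = ṁ·Δh = 3.457 kg/s × 309.68 kJ/kg = 1070.5 kJ/s
|Q| = 1070.5 kW = 3854 MJ/h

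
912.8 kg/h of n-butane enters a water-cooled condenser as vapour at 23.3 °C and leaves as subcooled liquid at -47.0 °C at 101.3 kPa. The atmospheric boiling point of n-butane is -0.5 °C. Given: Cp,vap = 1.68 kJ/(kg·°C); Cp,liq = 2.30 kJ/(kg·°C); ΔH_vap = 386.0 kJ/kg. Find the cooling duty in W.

Q_c = 135000 W

vapour 23.3→-0.5 °C: -39.984 kJ/kg
condensation at -0.5 °C: -386 kJ/kg
liquid -0.5→-47.0 °C: -106.95 kJ/kg
Δh = -39.984 + -386 + -106.95 = -532.93 kJ/kg
Q = ṁ·Δh = 912.8 kg/h × -532.93 kJ/kg = -486460 kJ/h
|Q| = 135.13 kW = 135130 W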